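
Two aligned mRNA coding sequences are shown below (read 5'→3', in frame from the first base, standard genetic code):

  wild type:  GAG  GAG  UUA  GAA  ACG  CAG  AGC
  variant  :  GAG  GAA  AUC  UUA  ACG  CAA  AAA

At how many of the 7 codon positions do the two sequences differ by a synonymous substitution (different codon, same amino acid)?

2

Codon 1: GAG Glu / GAG Glu — identical.
Codon 2: GAG Glu / GAA Glu — synonymous.
Codon 3: UUA Leu / AUC Ile — nonsynonymous.
Codon 4: GAA Glu / UUA Leu — nonsynonymous.
Codon 5: ACG Thr / ACG Thr — identical.
Codon 6: CAG Gln / CAA Gln — synonymous.
Codon 7: AGC Ser / AAA Lys — nonsynonymous.
Synonymous differences: 2.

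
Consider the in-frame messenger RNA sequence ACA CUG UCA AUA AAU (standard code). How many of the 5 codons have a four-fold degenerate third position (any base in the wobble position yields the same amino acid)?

3

Codon 1 ACA (Thr): third position 4-fold.
Codon 2 CUG (Leu): third position 4-fold.
Codon 3 UCA (Ser): third position 4-fold.
Codon 4 AUA (Ile): third position 3-fold.
Codon 5 AAU (Asn): third position 2-fold.
Four-fold degenerate third positions: 3.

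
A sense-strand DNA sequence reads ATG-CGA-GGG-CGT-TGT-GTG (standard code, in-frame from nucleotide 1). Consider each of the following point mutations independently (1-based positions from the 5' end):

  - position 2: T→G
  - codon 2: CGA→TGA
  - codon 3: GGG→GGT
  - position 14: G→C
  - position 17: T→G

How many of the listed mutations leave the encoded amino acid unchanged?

Codon 1: ATG (Met) → AGG (Arg) — missense.
Codon 2: CGA (Arg) → TGA (Stop) — nonsense.
Codon 3: GGG (Gly) → GGT (Gly) — synonymous.
Codon 5: TGT (Cys) → TCT (Ser) — missense.
Codon 6: GTG (Val) → GGG (Gly) — missense.
Synonymous: 1 of 5.

1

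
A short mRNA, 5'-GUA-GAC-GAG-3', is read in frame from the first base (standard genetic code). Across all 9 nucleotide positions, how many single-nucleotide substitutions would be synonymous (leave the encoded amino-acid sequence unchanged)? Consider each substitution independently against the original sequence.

5

Codon 1 (GUA, Val): 3 synonymous substitutions.
Codon 2 (GAC, Asp): 1 synonymous substitution.
Codon 3 (GAG, Glu): 1 synonymous substitution.
Total: 3 + 1 + 1 = 5.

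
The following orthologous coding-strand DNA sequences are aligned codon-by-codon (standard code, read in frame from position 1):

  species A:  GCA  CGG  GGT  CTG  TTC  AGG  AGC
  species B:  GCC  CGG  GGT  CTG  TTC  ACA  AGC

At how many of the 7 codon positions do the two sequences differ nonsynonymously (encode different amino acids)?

1

Codon 1: GCA Ala / GCC Ala — synonymous.
Codon 2: CGG Arg / CGG Arg — identical.
Codon 3: GGT Gly / GGT Gly — identical.
Codon 4: CTG Leu / CTG Leu — identical.
Codon 5: TTC Phe / TTC Phe — identical.
Codon 6: AGG Arg / ACA Thr — nonsynonymous.
Codon 7: AGC Ser / AGC Ser — identical.
Nonsynonymous differences: 1.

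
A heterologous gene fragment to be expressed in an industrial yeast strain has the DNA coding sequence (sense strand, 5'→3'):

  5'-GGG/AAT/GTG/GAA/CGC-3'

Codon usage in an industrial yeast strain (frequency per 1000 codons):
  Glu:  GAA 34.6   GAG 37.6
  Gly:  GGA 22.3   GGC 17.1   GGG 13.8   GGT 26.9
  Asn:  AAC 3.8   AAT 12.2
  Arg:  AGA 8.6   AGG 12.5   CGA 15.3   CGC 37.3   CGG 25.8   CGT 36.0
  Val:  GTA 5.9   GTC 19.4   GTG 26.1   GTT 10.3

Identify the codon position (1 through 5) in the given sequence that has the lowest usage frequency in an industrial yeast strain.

2

Codon 1 GGG (Gly): 13.8 per 1000.
Codon 2 AAT (Asn): 12.2 per 1000.
Codon 3 GTG (Val): 26.1 per 1000.
Codon 4 GAA (Glu): 34.6 per 1000.
Codon 5 CGC (Arg): 37.3 per 1000.
Lowest frequency is 12.2 at codon 2.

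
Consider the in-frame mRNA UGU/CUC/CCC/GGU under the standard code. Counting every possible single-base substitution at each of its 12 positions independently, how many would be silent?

Codon 1 (UGU, Cys): 1 synonymous substitution.
Codon 2 (CUC, Leu): 3 synonymous substitutions.
Codon 3 (CCC, Pro): 3 synonymous substitutions.
Codon 4 (GGU, Gly): 3 synonymous substitutions.
Total: 1 + 3 + 3 + 3 = 10.

10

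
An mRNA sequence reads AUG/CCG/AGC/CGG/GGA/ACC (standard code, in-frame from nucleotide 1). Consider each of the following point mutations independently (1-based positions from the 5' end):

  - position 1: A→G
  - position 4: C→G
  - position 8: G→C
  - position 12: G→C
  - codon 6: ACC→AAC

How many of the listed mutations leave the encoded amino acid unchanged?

1

Codon 1: AUG (Met) → GUG (Val) — missense.
Codon 2: CCG (Pro) → GCG (Ala) — missense.
Codon 3: AGC (Ser) → ACC (Thr) — missense.
Codon 4: CGG (Arg) → CGC (Arg) — synonymous.
Codon 6: ACC (Thr) → AAC (Asn) — missense.
Synonymous: 1 of 5.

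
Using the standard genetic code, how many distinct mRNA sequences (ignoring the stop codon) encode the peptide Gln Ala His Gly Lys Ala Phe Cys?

Gln: 2 codons.
Ala: 4 codons.
His: 2 codons.
Gly: 4 codons.
Lys: 2 codons.
Ala: 4 codons.
Phe: 2 codons.
Cys: 2 codons.
2 × 4 × 2 × 4 × 2 × 4 × 2 × 2 = 2048.

2048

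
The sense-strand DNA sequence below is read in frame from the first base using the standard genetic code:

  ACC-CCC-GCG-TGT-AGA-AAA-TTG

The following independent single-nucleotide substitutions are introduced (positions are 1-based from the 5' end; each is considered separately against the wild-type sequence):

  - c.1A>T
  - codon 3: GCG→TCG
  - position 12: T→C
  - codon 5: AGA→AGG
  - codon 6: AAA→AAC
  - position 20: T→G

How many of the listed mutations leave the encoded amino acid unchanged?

2

Codon 1: ACC (Thr) → TCC (Ser) — missense.
Codon 3: GCG (Ala) → TCG (Ser) — missense.
Codon 4: TGT (Cys) → TGC (Cys) — synonymous.
Codon 5: AGA (Arg) → AGG (Arg) — synonymous.
Codon 6: AAA (Lys) → AAC (Asn) — missense.
Codon 7: TTG (Leu) → TGG (Trp) — missense.
Synonymous: 2 of 6.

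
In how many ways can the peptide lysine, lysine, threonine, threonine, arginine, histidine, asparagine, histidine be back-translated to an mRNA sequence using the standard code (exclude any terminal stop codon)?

3072

Lys: 2 codons.
Lys: 2 codons.
Thr: 4 codons.
Thr: 4 codons.
Arg: 6 codons.
His: 2 codons.
Asn: 2 codons.
His: 2 codons.
2 × 2 × 4 × 4 × 6 × 2 × 2 × 2 = 3072.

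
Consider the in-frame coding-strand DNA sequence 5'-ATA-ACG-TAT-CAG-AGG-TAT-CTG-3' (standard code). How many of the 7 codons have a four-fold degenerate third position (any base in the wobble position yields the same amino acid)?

Codon 1 ATA (Ile): third position 3-fold.
Codon 2 ACG (Thr): third position 4-fold.
Codon 3 TAT (Tyr): third position 2-fold.
Codon 4 CAG (Gln): third position 2-fold.
Codon 5 AGG (Arg): third position 2-fold.
Codon 6 TAT (Tyr): third position 2-fold.
Codon 7 CTG (Leu): third position 4-fold.
Four-fold degenerate third positions: 2.

2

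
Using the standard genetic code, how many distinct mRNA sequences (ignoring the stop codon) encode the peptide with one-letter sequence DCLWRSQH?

3456

Asp: 2 codons.
Cys: 2 codons.
Leu: 6 codons.
Trp: 1 codon.
Arg: 6 codons.
Ser: 6 codons.
Gln: 2 codons.
His: 2 codons.
2 × 2 × 6 × 1 × 6 × 6 × 2 × 2 = 3456.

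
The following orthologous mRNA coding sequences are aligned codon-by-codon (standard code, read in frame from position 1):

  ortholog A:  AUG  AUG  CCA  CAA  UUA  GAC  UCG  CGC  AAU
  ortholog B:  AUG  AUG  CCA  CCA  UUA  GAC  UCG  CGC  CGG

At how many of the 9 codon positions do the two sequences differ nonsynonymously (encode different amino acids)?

Codon 1: AUG Met / AUG Met — identical.
Codon 2: AUG Met / AUG Met — identical.
Codon 3: CCA Pro / CCA Pro — identical.
Codon 4: CAA Gln / CCA Pro — nonsynonymous.
Codon 5: UUA Leu / UUA Leu — identical.
Codon 6: GAC Asp / GAC Asp — identical.
Codon 7: UCG Ser / UCG Ser — identical.
Codon 8: CGC Arg / CGC Arg — identical.
Codon 9: AAU Asn / CGG Arg — nonsynonymous.
Nonsynonymous differences: 2.

2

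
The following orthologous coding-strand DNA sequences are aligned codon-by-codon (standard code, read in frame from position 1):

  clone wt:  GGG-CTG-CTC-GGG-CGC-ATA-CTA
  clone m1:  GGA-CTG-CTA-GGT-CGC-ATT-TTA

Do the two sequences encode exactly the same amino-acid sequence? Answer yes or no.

Codon 1: GGG Gly / GGA Gly — synonymous.
Codon 2: CTG Leu / CTG Leu — identical.
Codon 3: CTC Leu / CTA Leu — synonymous.
Codon 4: GGG Gly / GGT Gly — synonymous.
Codon 5: CGC Arg / CGC Arg — identical.
Codon 6: ATA Ile / ATT Ile — synonymous.
Codon 7: CTA Leu / TTA Leu — synonymous.
Nonsynonymous differences: 0 → same protein.

yes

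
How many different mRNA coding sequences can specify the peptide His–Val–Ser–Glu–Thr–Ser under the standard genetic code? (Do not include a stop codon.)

2304

His: 2 codons.
Val: 4 codons.
Ser: 6 codons.
Glu: 2 codons.
Thr: 4 codons.
Ser: 6 codons.
2 × 4 × 6 × 2 × 4 × 6 = 2304.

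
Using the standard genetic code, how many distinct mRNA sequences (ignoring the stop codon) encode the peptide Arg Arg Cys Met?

72

Arg: 6 codons.
Arg: 6 codons.
Cys: 2 codons.
Met: 1 codon.
6 × 6 × 2 × 1 = 72.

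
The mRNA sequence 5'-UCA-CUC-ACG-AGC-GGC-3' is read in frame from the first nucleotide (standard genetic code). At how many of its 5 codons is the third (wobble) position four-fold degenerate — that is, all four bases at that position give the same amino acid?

4

Codon 1 UCA (Ser): third position 4-fold.
Codon 2 CUC (Leu): third position 4-fold.
Codon 3 ACG (Thr): third position 4-fold.
Codon 4 AGC (Ser): third position 2-fold.
Codon 5 GGC (Gly): third position 4-fold.
Four-fold degenerate third positions: 4.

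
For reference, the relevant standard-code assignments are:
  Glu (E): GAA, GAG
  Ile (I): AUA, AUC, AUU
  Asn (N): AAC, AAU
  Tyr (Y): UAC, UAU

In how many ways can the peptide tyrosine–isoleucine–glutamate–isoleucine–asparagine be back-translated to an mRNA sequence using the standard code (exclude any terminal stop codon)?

Tyr: 2 codons.
Ile: 3 codons.
Glu: 2 codons.
Ile: 3 codons.
Asn: 2 codons.
2 × 3 × 2 × 3 × 2 = 72.

72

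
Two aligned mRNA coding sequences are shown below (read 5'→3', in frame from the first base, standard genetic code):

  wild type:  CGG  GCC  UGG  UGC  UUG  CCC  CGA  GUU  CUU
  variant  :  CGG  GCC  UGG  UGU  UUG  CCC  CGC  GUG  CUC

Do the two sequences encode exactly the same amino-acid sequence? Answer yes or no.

Codon 1: CGG Arg / CGG Arg — identical.
Codon 2: GCC Ala / GCC Ala — identical.
Codon 3: UGG Trp / UGG Trp — identical.
Codon 4: UGC Cys / UGU Cys — synonymous.
Codon 5: UUG Leu / UUG Leu — identical.
Codon 6: CCC Pro / CCC Pro — identical.
Codon 7: CGA Arg / CGC Arg — synonymous.
Codon 8: GUU Val / GUG Val — synonymous.
Codon 9: CUU Leu / CUC Leu — synonymous.
Nonsynonymous differences: 0 → same protein.

yes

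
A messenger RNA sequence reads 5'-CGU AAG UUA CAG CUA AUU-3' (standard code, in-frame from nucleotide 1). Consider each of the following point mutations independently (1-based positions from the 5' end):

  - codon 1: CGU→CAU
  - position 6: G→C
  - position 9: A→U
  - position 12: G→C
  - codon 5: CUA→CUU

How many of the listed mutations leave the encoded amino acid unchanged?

Codon 1: CGU (Arg) → CAU (His) — missense.
Codon 2: AAG (Lys) → AAC (Asn) — missense.
Codon 3: UUA (Leu) → UUU (Phe) — missense.
Codon 4: CAG (Gln) → CAC (His) — missense.
Codon 5: CUA (Leu) → CUU (Leu) — synonymous.
Synonymous: 1 of 5.

1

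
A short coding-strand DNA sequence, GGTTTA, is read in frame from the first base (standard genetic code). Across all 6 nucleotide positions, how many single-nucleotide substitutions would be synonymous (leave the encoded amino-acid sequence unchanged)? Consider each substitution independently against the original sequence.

Codon 1 (GGT, Gly): 3 synonymous substitutions.
Codon 2 (TTA, Leu): 2 synonymous substitutions.
Total: 3 + 2 = 5.

5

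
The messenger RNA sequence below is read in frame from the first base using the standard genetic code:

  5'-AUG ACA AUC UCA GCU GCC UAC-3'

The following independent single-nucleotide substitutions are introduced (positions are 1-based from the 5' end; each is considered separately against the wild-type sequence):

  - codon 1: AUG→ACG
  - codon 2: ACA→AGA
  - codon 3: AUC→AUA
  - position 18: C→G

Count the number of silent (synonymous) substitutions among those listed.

Codon 1: AUG (Met) → ACG (Thr) — missense.
Codon 2: ACA (Thr) → AGA (Arg) — missense.
Codon 3: AUC (Ile) → AUA (Ile) — synonymous.
Codon 6: GCC (Ala) → GCG (Ala) — synonymous.
Synonymous: 2 of 4.

2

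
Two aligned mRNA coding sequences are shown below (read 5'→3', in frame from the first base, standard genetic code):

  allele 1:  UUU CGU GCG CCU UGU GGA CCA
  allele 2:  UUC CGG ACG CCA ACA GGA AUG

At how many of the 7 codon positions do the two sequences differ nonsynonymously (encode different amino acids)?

Codon 1: UUU Phe / UUC Phe — synonymous.
Codon 2: CGU Arg / CGG Arg — synonymous.
Codon 3: GCG Ala / ACG Thr — nonsynonymous.
Codon 4: CCU Pro / CCA Pro — synonymous.
Codon 5: UGU Cys / ACA Thr — nonsynonymous.
Codon 6: GGA Gly / GGA Gly — identical.
Codon 7: CCA Pro / AUG Met — nonsynonymous.
Nonsynonymous differences: 3.

3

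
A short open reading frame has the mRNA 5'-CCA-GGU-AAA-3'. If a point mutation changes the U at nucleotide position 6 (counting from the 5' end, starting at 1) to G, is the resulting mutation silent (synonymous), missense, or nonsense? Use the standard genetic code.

silent

Position 6 falls in codon 2: GGU → Gly.
After the substitution the codon is GGG → Gly.
Both encode Gly, so the change is synonymous.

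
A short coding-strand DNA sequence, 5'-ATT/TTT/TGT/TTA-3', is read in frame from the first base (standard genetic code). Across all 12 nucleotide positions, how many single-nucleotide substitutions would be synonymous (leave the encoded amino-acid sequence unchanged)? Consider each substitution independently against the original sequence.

Codon 1 (ATT, Ile): 2 synonymous substitutions.
Codon 2 (TTT, Phe): 1 synonymous substitution.
Codon 3 (TGT, Cys): 1 synonymous substitution.
Codon 4 (TTA, Leu): 2 synonymous substitutions.
Total: 2 + 1 + 1 + 2 = 6.

6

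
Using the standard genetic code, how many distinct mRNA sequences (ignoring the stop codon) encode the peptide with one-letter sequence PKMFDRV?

768

Pro: 4 codons.
Lys: 2 codons.
Met: 1 codon.
Phe: 2 codons.
Asp: 2 codons.
Arg: 6 codons.
Val: 4 codons.
4 × 2 × 1 × 2 × 2 × 6 × 4 = 768.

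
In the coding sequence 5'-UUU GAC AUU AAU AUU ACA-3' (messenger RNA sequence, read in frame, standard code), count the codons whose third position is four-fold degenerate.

1

Codon 1 UUU (Phe): third position 2-fold.
Codon 2 GAC (Asp): third position 2-fold.
Codon 3 AUU (Ile): third position 3-fold.
Codon 4 AAU (Asn): third position 2-fold.
Codon 5 AUU (Ile): third position 3-fold.
Codon 6 ACA (Thr): third position 4-fold.
Four-fold degenerate third positions: 1.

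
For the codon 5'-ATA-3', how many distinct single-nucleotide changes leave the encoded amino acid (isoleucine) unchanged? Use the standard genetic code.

2

Position 1: none → 0 synonymous.
Position 2: none → 0 synonymous.
Position 3: ATT, ATC → 2 synonymous.
Total: 0 + 0 + 2 = 2.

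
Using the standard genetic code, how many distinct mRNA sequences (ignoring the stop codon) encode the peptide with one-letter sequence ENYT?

32

Glu: 2 codons.
Asn: 2 codons.
Tyr: 2 codons.
Thr: 4 codons.
2 × 2 × 2 × 4 = 32.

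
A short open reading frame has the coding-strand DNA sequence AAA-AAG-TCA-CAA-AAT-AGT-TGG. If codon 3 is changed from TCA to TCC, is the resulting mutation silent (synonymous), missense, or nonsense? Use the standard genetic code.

silent

Position 9 falls in codon 3: TCA → Ser.
After the substitution the codon is TCC → Ser.
Both encode Ser, so the change is synonymous.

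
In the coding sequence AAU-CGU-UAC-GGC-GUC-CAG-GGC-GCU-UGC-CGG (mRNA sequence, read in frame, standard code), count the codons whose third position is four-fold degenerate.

Codon 1 AAU (Asn): third position 2-fold.
Codon 2 CGU (Arg): third position 4-fold.
Codon 3 UAC (Tyr): third position 2-fold.
Codon 4 GGC (Gly): third position 4-fold.
Codon 5 GUC (Val): third position 4-fold.
Codon 6 CAG (Gln): third position 2-fold.
Codon 7 GGC (Gly): third position 4-fold.
Codon 8 GCU (Ala): third position 4-fold.
Codon 9 UGC (Cys): third position 2-fold.
Codon 10 CGG (Arg): third position 4-fold.
Four-fold degenerate third positions: 6.

6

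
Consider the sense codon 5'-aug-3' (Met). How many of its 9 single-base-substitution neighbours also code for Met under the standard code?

Position 1: none → 0 synonymous.
Position 2: none → 0 synonymous.
Position 3: none → 0 synonymous.
Total: 0 + 0 + 0 = 0.

0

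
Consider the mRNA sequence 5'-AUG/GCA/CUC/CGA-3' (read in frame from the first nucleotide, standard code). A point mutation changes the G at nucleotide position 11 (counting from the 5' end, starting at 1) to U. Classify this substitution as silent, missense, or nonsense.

Position 11 falls in codon 4: CGA → Arg.
After the substitution the codon is CUA → Leu.
Arg ≠ Leu, so this is a missense mutation.

missense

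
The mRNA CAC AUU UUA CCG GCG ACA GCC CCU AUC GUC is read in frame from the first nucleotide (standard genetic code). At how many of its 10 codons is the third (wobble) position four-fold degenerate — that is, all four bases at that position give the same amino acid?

6

Codon 1 CAC (His): third position 2-fold.
Codon 2 AUU (Ile): third position 3-fold.
Codon 3 UUA (Leu): third position 2-fold.
Codon 4 CCG (Pro): third position 4-fold.
Codon 5 GCG (Ala): third position 4-fold.
Codon 6 ACA (Thr): third position 4-fold.
Codon 7 GCC (Ala): third position 4-fold.
Codon 8 CCU (Pro): third position 4-fold.
Codon 9 AUC (Ile): third position 3-fold.
Codon 10 GUC (Val): third position 4-fold.
Four-fold degenerate third positions: 6.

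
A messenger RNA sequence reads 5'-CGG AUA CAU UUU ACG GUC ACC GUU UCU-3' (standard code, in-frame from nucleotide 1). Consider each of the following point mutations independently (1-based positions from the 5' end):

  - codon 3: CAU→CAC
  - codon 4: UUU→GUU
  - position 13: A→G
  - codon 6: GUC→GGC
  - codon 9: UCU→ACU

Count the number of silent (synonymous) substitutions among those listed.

1

Codon 3: CAU (His) → CAC (His) — synonymous.
Codon 4: UUU (Phe) → GUU (Val) — missense.
Codon 5: ACG (Thr) → GCG (Ala) — missense.
Codon 6: GUC (Val) → GGC (Gly) — missense.
Codon 9: UCU (Ser) → ACU (Thr) — missense.
Synonymous: 1 of 5.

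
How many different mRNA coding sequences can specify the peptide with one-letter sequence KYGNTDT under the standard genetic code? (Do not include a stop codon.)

Lys: 2 codons.
Tyr: 2 codons.
Gly: 4 codons.
Asn: 2 codons.
Thr: 4 codons.
Asp: 2 codons.
Thr: 4 codons.
2 × 2 × 4 × 2 × 4 × 2 × 4 = 1024.

1024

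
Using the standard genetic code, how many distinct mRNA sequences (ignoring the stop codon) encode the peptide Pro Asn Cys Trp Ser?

Pro: 4 codons.
Asn: 2 codons.
Cys: 2 codons.
Trp: 1 codon.
Ser: 6 codons.
4 × 2 × 2 × 1 × 6 = 96.

96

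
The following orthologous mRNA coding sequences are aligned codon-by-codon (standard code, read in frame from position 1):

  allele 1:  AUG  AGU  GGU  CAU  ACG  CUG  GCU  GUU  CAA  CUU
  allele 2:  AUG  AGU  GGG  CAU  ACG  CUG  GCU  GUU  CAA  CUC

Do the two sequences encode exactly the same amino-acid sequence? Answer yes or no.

Codon 1: AUG Met / AUG Met — identical.
Codon 2: AGU Ser / AGU Ser — identical.
Codon 3: GGU Gly / GGG Gly — synonymous.
Codon 4: CAU His / CAU His — identical.
Codon 5: ACG Thr / ACG Thr — identical.
Codon 6: CUG Leu / CUG Leu — identical.
Codon 7: GCU Ala / GCU Ala — identical.
Codon 8: GUU Val / GUU Val — identical.
Codon 9: CAA Gln / CAA Gln — identical.
Codon 10: CUU Leu / CUC Leu — synonymous.
Nonsynonymous differences: 0 → same protein.

yes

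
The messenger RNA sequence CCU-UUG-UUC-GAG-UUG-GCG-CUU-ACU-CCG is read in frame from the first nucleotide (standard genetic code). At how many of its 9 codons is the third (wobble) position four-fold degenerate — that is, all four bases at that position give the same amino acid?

Codon 1 CCU (Pro): third position 4-fold.
Codon 2 UUG (Leu): third position 2-fold.
Codon 3 UUC (Phe): third position 2-fold.
Codon 4 GAG (Glu): third position 2-fold.
Codon 5 UUG (Leu): third position 2-fold.
Codon 6 GCG (Ala): third position 4-fold.
Codon 7 CUU (Leu): third position 4-fold.
Codon 8 ACU (Thr): third position 4-fold.
Codon 9 CCG (Pro): third position 4-fold.
Four-fold degenerate third positions: 5.

5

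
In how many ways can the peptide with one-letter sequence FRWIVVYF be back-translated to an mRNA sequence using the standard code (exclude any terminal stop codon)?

Phe: 2 codons.
Arg: 6 codons.
Trp: 1 codon.
Ile: 3 codons.
Val: 4 codons.
Val: 4 codons.
Tyr: 2 codons.
Phe: 2 codons.
2 × 6 × 1 × 3 × 4 × 4 × 2 × 2 = 2304.

2304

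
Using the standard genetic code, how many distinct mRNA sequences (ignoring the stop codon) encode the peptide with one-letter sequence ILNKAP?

1152

Ile: 3 codons.
Leu: 6 codons.
Asn: 2 codons.
Lys: 2 codons.
Ala: 4 codons.
Pro: 4 codons.
3 × 6 × 2 × 2 × 4 × 4 = 1152.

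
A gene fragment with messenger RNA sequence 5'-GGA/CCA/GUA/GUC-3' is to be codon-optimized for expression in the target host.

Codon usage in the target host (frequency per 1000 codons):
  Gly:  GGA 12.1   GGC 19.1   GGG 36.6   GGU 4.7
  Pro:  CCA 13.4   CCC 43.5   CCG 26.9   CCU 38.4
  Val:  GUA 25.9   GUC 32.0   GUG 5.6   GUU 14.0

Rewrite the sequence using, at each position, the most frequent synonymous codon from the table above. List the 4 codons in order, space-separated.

Codon 1 (Gly): best is GGG at 36.6.
Codon 2 (Pro): best is CCC at 43.5.
Codon 3 (Val): best is GUC at 32.0.
Codon 4 (Val): best is GUC at 32.0.

GGG CCC GUC GUC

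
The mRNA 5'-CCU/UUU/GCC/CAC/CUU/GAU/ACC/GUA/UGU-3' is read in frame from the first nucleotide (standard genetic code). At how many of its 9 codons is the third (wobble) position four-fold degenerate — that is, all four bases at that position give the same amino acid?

5

Codon 1 CCU (Pro): third position 4-fold.
Codon 2 UUU (Phe): third position 2-fold.
Codon 3 GCC (Ala): third position 4-fold.
Codon 4 CAC (His): third position 2-fold.
Codon 5 CUU (Leu): third position 4-fold.
Codon 6 GAU (Asp): third position 2-fold.
Codon 7 ACC (Thr): third position 4-fold.
Codon 8 GUA (Val): third position 4-fold.
Codon 9 UGU (Cys): third position 2-fold.
Four-fold degenerate third positions: 5.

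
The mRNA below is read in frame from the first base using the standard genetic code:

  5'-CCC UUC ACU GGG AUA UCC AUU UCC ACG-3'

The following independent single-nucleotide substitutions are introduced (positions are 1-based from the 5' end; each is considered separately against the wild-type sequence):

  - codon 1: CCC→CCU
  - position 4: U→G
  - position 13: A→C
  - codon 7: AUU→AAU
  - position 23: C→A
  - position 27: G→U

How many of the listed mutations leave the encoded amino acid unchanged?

2

Codon 1: CCC (Pro) → CCU (Pro) — synonymous.
Codon 2: UUC (Phe) → GUC (Val) — missense.
Codon 5: AUA (Ile) → CUA (Leu) — missense.
Codon 7: AUU (Ile) → AAU (Asn) — missense.
Codon 8: UCC (Ser) → UAC (Tyr) — missense.
Codon 9: ACG (Thr) → ACU (Thr) — synonymous.
Synonymous: 2 of 6.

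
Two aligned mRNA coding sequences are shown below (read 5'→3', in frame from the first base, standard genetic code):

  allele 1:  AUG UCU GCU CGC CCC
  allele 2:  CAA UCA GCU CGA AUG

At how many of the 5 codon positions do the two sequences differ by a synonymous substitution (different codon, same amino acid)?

2

Codon 1: AUG Met / CAA Gln — nonsynonymous.
Codon 2: UCU Ser / UCA Ser — synonymous.
Codon 3: GCU Ala / GCU Ala — identical.
Codon 4: CGC Arg / CGA Arg — synonymous.
Codon 5: CCC Pro / AUG Met — nonsynonymous.
Synonymous differences: 2.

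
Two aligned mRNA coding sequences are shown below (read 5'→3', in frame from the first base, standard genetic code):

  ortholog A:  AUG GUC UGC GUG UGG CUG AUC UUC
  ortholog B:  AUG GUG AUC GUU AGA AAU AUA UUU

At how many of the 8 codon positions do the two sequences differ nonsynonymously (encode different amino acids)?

Codon 1: AUG Met / AUG Met — identical.
Codon 2: GUC Val / GUG Val — synonymous.
Codon 3: UGC Cys / AUC Ile — nonsynonymous.
Codon 4: GUG Val / GUU Val — synonymous.
Codon 5: UGG Trp / AGA Arg — nonsynonymous.
Codon 6: CUG Leu / AAU Asn — nonsynonymous.
Codon 7: AUC Ile / AUA Ile — synonymous.
Codon 8: UUC Phe / UUU Phe — synonymous.
Nonsynonymous differences: 3.

3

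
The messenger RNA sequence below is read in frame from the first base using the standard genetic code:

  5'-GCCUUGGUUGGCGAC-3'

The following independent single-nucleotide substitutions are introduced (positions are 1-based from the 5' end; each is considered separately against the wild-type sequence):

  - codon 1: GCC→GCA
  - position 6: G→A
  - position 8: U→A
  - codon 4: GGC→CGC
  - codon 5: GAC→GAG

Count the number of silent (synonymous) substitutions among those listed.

Codon 1: GCC (Ala) → GCA (Ala) — synonymous.
Codon 2: UUG (Leu) → UUA (Leu) — synonymous.
Codon 3: GUU (Val) → GAU (Asp) — missense.
Codon 4: GGC (Gly) → CGC (Arg) — missense.
Codon 5: GAC (Asp) → GAG (Glu) — missense.
Synonymous: 2 of 5.

2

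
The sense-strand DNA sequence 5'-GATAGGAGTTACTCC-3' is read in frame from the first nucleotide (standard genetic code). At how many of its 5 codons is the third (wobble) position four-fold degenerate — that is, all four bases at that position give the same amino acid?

1

Codon 1 GAT (Asp): third position 2-fold.
Codon 2 AGG (Arg): third position 2-fold.
Codon 3 AGT (Ser): third position 2-fold.
Codon 4 TAC (Tyr): third position 2-fold.
Codon 5 TCC (Ser): third position 4-fold.
Four-fold degenerate third positions: 1.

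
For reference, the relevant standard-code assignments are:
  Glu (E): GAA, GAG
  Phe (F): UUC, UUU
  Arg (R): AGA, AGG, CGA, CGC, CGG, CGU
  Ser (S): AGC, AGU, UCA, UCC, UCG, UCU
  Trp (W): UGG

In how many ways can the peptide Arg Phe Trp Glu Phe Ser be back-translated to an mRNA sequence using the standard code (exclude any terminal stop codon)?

288

Arg: 6 codons.
Phe: 2 codons.
Trp: 1 codon.
Glu: 2 codons.
Phe: 2 codons.
Ser: 6 codons.
6 × 2 × 1 × 2 × 2 × 6 = 288.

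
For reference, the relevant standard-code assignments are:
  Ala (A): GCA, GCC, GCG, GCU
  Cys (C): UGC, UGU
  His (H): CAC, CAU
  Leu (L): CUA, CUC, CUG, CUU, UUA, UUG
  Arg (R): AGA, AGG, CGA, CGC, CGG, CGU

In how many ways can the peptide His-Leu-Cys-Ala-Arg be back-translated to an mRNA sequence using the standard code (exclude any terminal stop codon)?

576

His: 2 codons.
Leu: 6 codons.
Cys: 2 codons.
Ala: 4 codons.
Arg: 6 codons.
2 × 6 × 2 × 4 × 6 = 576.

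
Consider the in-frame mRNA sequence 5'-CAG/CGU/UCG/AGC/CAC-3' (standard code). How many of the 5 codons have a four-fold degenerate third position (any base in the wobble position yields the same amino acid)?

2

Codon 1 CAG (Gln): third position 2-fold.
Codon 2 CGU (Arg): third position 4-fold.
Codon 3 UCG (Ser): third position 4-fold.
Codon 4 AGC (Ser): third position 2-fold.
Codon 5 CAC (His): third position 2-fold.
Four-fold degenerate third positions: 2.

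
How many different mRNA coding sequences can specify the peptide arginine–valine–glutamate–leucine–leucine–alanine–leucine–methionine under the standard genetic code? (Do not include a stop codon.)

41472

Arg: 6 codons.
Val: 4 codons.
Glu: 2 codons.
Leu: 6 codons.
Leu: 6 codons.
Ala: 4 codons.
Leu: 6 codons.
Met: 1 codon.
6 × 4 × 2 × 6 × 6 × 4 × 6 × 1 = 41472.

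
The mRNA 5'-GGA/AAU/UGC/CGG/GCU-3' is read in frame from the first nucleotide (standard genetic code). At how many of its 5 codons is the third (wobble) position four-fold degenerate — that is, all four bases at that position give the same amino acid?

Codon 1 GGA (Gly): third position 4-fold.
Codon 2 AAU (Asn): third position 2-fold.
Codon 3 UGC (Cys): third position 2-fold.
Codon 4 CGG (Arg): third position 4-fold.
Codon 5 GCU (Ala): third position 4-fold.
Four-fold degenerate third positions: 3.

3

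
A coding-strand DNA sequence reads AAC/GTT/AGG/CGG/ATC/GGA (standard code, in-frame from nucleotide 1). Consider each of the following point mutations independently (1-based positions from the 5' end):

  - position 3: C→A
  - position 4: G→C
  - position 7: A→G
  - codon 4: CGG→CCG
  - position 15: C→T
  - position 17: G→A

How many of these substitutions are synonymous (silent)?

Codon 1: AAC (Asn) → AAA (Lys) — missense.
Codon 2: GTT (Val) → CTT (Leu) — missense.
Codon 3: AGG (Arg) → GGG (Gly) — missense.
Codon 4: CGG (Arg) → CCG (Pro) — missense.
Codon 5: ATC (Ile) → ATT (Ile) — synonymous.
Codon 6: GGA (Gly) → GAA (Glu) — missense.
Synonymous: 1 of 6.

1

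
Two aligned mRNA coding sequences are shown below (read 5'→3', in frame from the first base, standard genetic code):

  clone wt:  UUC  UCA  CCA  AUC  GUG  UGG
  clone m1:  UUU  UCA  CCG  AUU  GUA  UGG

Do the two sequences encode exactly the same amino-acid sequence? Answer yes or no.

Codon 1: UUC Phe / UUU Phe — synonymous.
Codon 2: UCA Ser / UCA Ser — identical.
Codon 3: CCA Pro / CCG Pro — synonymous.
Codon 4: AUC Ile / AUU Ile — synonymous.
Codon 5: GUG Val / GUA Val — synonymous.
Codon 6: UGG Trp / UGG Trp — identical.
Nonsynonymous differences: 0 → same protein.

yes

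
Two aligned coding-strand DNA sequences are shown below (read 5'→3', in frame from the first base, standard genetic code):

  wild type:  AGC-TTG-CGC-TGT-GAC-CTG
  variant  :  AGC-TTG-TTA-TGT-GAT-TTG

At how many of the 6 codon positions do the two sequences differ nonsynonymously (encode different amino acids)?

1

Codon 1: AGC Ser / AGC Ser — identical.
Codon 2: TTG Leu / TTG Leu — identical.
Codon 3: CGC Arg / TTA Leu — nonsynonymous.
Codon 4: TGT Cys / TGT Cys — identical.
Codon 5: GAC Asp / GAT Asp — synonymous.
Codon 6: CTG Leu / TTG Leu — synonymous.
Nonsynonymous differences: 1.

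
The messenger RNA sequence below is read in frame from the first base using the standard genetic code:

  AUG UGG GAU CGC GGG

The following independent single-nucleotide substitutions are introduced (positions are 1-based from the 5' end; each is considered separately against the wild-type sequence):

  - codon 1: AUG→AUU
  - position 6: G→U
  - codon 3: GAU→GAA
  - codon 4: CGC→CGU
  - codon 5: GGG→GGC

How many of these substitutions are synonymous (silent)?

Codon 1: AUG (Met) → AUU (Ile) — missense.
Codon 2: UGG (Trp) → UGU (Cys) — missense.
Codon 3: GAU (Asp) → GAA (Glu) — missense.
Codon 4: CGC (Arg) → CGU (Arg) — synonymous.
Codon 5: GGG (Gly) → GGC (Gly) — synonymous.
Synonymous: 2 of 5.

2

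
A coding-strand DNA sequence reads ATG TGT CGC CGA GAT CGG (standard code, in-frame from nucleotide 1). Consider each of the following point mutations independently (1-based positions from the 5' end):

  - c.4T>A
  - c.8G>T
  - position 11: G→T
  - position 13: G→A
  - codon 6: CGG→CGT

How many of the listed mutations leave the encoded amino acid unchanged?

1

Codon 2: TGT (Cys) → AGT (Ser) — missense.
Codon 3: CGC (Arg) → CTC (Leu) — missense.
Codon 4: CGA (Arg) → CTA (Leu) — missense.
Codon 5: GAT (Asp) → AAT (Asn) — missense.
Codon 6: CGG (Arg) → CGT (Arg) — synonymous.
Synonymous: 1 of 5.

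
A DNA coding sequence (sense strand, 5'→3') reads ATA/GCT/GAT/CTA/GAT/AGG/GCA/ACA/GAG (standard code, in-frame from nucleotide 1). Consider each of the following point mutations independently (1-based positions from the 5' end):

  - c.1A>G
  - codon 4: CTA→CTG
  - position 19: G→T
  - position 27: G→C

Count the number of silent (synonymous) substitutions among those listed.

1

Codon 1: ATA (Ile) → GTA (Val) — missense.
Codon 4: CTA (Leu) → CTG (Leu) — synonymous.
Codon 7: GCA (Ala) → TCA (Ser) — missense.
Codon 9: GAG (Glu) → GAC (Asp) — missense.
Synonymous: 1 of 4.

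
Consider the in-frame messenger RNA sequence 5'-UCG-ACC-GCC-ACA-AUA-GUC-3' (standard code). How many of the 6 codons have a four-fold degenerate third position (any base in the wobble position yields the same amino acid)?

Codon 1 UCG (Ser): third position 4-fold.
Codon 2 ACC (Thr): third position 4-fold.
Codon 3 GCC (Ala): third position 4-fold.
Codon 4 ACA (Thr): third position 4-fold.
Codon 5 AUA (Ile): third position 3-fold.
Codon 6 GUC (Val): third position 4-fold.
Four-fold degenerate third positions: 5.

5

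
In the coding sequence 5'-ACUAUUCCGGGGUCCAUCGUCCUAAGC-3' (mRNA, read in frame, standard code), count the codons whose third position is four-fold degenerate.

Codon 1 ACU (Thr): third position 4-fold.
Codon 2 AUU (Ile): third position 3-fold.
Codon 3 CCG (Pro): third position 4-fold.
Codon 4 GGG (Gly): third position 4-fold.
Codon 5 UCC (Ser): third position 4-fold.
Codon 6 AUC (Ile): third position 3-fold.
Codon 7 GUC (Val): third position 4-fold.
Codon 8 CUA (Leu): third position 4-fold.
Codon 9 AGC (Ser): third position 2-fold.
Four-fold degenerate third positions: 6.

6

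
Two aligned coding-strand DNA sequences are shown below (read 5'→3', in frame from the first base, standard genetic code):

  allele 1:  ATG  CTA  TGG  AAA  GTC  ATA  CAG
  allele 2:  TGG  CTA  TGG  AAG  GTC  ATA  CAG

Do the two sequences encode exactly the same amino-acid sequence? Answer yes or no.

Codon 1: ATG Met / TGG Trp — nonsynonymous.
Codon 2: CTA Leu / CTA Leu — identical.
Codon 3: TGG Trp / TGG Trp — identical.
Codon 4: AAA Lys / AAG Lys — synonymous.
Codon 5: GTC Val / GTC Val — identical.
Codon 6: ATA Ile / ATA Ile — identical.
Codon 7: CAG Gln / CAG Gln — identical.
Nonsynonymous differences: 1 → different protein.

no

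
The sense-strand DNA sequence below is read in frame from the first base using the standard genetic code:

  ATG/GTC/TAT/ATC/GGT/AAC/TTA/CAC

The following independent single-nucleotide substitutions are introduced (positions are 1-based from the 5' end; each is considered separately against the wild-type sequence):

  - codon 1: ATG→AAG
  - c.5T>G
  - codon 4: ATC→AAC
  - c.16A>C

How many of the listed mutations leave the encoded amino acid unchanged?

Codon 1: ATG (Met) → AAG (Lys) — missense.
Codon 2: GTC (Val) → GGC (Gly) — missense.
Codon 4: ATC (Ile) → AAC (Asn) — missense.
Codon 6: AAC (Asn) → CAC (His) — missense.
Synonymous: 0 of 4.

0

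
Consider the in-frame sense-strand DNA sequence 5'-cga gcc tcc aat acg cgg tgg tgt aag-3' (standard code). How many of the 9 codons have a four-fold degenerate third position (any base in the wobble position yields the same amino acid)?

Codon 1 CGA (Arg): third position 4-fold.
Codon 2 GCC (Ala): third position 4-fold.
Codon 3 TCC (Ser): third position 4-fold.
Codon 4 AAT (Asn): third position 2-fold.
Codon 5 ACG (Thr): third position 4-fold.
Codon 6 CGG (Arg): third position 4-fold.
Codon 7 TGG (Trp): third position 1-fold.
Codon 8 TGT (Cys): third position 2-fold.
Codon 9 AAG (Lys): third position 2-fold.
Four-fold degenerate third positions: 5.

5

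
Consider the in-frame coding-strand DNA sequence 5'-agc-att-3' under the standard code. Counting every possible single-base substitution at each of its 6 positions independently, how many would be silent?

Codon 1 (AGC, Ser): 1 synonymous substitution.
Codon 2 (ATT, Ile): 2 synonymous substitutions.
Total: 1 + 2 = 3.

3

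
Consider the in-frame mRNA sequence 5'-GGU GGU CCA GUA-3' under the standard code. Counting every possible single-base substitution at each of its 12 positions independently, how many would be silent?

12

Codon 1 (GGU, Gly): 3 synonymous substitutions.
Codon 2 (GGU, Gly): 3 synonymous substitutions.
Codon 3 (CCA, Pro): 3 synonymous substitutions.
Codon 4 (GUA, Val): 3 synonymous substitutions.
Total: 3 + 3 + 3 + 3 = 12.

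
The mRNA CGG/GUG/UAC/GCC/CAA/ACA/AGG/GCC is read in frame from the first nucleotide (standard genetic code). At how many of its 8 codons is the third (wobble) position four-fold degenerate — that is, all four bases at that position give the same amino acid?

Codon 1 CGG (Arg): third position 4-fold.
Codon 2 GUG (Val): third position 4-fold.
Codon 3 UAC (Tyr): third position 2-fold.
Codon 4 GCC (Ala): third position 4-fold.
Codon 5 CAA (Gln): third position 2-fold.
Codon 6 ACA (Thr): third position 4-fold.
Codon 7 AGG (Arg): third position 2-fold.
Codon 8 GCC (Ala): third position 4-fold.
Four-fold degenerate third positions: 5.

5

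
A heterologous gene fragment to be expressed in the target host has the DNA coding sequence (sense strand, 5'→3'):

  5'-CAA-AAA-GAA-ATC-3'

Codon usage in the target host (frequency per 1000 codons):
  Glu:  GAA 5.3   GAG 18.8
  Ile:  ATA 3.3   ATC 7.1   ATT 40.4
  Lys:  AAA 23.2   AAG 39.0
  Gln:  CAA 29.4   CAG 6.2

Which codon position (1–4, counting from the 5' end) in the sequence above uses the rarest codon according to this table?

3

Codon 1 CAA (Gln): 29.4 per 1000.
Codon 2 AAA (Lys): 23.2 per 1000.
Codon 3 GAA (Glu): 5.3 per 1000.
Codon 4 ATC (Ile): 7.1 per 1000.
Lowest frequency is 5.3 at codon 3.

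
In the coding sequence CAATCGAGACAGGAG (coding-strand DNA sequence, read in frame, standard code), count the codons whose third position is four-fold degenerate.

1

Codon 1 CAA (Gln): third position 2-fold.
Codon 2 TCG (Ser): third position 4-fold.
Codon 3 AGA (Arg): third position 2-fold.
Codon 4 CAG (Gln): third position 2-fold.
Codon 5 GAG (Glu): third position 2-fold.
Four-fold degenerate third positions: 1.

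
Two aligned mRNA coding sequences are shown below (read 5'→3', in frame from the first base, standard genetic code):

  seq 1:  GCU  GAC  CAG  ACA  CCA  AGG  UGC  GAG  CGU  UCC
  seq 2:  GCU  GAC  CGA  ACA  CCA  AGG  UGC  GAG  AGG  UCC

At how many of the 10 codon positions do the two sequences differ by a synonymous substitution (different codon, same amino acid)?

Codon 1: GCU Ala / GCU Ala — identical.
Codon 2: GAC Asp / GAC Asp — identical.
Codon 3: CAG Gln / CGA Arg — nonsynonymous.
Codon 4: ACA Thr / ACA Thr — identical.
Codon 5: CCA Pro / CCA Pro — identical.
Codon 6: AGG Arg / AGG Arg — identical.
Codon 7: UGC Cys / UGC Cys — identical.
Codon 8: GAG Glu / GAG Glu — identical.
Codon 9: CGU Arg / AGG Arg — synonymous.
Codon 10: UCC Ser / UCC Ser — identical.
Synonymous differences: 1.

1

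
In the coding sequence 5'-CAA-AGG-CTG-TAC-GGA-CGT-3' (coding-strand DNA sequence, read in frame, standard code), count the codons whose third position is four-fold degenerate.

3

Codon 1 CAA (Gln): third position 2-fold.
Codon 2 AGG (Arg): third position 2-fold.
Codon 3 CTG (Leu): third position 4-fold.
Codon 4 TAC (Tyr): third position 2-fold.
Codon 5 GGA (Gly): third position 4-fold.
Codon 6 CGT (Arg): third position 4-fold.
Four-fold degenerate third positions: 3.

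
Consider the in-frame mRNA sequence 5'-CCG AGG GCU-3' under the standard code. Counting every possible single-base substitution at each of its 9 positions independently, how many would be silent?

Codon 1 (CCG, Pro): 3 synonymous substitutions.
Codon 2 (AGG, Arg): 2 synonymous substitutions.
Codon 3 (GCU, Ala): 3 synonymous substitutions.
Total: 3 + 2 + 3 = 8.

8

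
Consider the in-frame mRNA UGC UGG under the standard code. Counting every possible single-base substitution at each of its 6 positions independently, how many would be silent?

Codon 1 (UGC, Cys): 1 synonymous substitution.
Codon 2 (UGG, Trp): 0 synonymous substitutions.
Total: 1 + 0 = 1.

1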